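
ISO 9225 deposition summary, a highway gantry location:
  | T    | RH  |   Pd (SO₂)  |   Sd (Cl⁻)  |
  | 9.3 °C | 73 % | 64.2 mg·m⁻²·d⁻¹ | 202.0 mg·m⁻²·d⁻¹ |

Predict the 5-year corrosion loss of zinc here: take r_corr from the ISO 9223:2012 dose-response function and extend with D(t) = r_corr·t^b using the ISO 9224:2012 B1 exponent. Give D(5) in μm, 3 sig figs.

D(5) = 13.6 μm

zinc: temperature factor f = +0.038·(-0.7) = -0.0266
  Pd branch = 0.0129·Pd^0.44·e^(0.046·RH+f) = 2.253 μm/a
  Sd branch = 0.0175·Sd^0.57·e^(0.008·RH+0.085·T) = 1.426 μm/a
  sum: 2.253 + 1.426 → r_corr = 3.678 μm/a
Long-term exponent b (ISO 9224 Table 2, B1) = 0.813
  D(5) = 3.678 × 5^0.813 = 3.678 × 3.701 = 13.61 μm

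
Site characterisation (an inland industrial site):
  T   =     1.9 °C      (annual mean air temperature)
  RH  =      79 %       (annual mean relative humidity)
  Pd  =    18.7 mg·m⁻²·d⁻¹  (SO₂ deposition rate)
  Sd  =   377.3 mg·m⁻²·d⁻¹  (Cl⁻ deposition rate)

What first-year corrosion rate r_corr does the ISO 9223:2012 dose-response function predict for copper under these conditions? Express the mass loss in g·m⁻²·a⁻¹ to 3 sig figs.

copper: T≤10 °C ⇒ hinge +0.126·(1.9−10) = -1.0206
  SO₂ term: 0.0053·18.7^0.26·exp(0.059·79-1.0206) = 0.4325
  Cl⁻ term: 0.01025·377.3^0.27·exp(0.036·79+0.049·1.9) = 0.9594
  r_corr = 0.4325 + 0.9594 = 1.392 μm/a
Convert to mass loss: 1.392 μm/a × 8.96 g/cm³ = 12.47 g·m⁻²·a⁻¹

r_corr = 12.5 g·m⁻²·a⁻¹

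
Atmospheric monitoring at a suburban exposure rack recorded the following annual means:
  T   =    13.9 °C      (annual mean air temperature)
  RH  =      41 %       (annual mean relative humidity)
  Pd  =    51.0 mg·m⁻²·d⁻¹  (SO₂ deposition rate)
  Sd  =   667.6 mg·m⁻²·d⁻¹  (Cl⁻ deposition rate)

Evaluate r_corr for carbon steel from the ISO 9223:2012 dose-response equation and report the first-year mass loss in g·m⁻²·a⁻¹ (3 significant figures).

carbon steel: T>10 °C ⇒ hinge -0.054·(13.9−10) = -0.2106
  SO₂ term: 1.77·51.0^0.52·exp(0.02·41-0.2106) = 25.15
  Cl⁻ term: 0.102·667.6^0.62·exp(0.033·41+0.04·13.9) = 38.8
  r_corr = 25.15 + 38.8 = 63.96 μm/a
Convert to mass loss: 63.96 μm/a × 7.85 g/cm³ = 502 g·m⁻²·a⁻¹

r_corr = 502 g·m⁻²·a⁻¹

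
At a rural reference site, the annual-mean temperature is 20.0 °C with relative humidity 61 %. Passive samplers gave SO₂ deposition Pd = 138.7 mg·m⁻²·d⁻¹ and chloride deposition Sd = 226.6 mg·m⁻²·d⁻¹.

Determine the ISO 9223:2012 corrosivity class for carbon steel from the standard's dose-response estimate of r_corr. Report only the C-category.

C5

carbon steel: T>10 °C ⇒ hinge -0.054·(20.0−10) = -0.5400
  sulphur-dioxide contribution → 45.41 μm/a
  chloride contribution → 49.04 μm/a
  ⇒ r_corr(carbon steel) = 94.45 μm/a
Category bounds: 80…200 μm/a bracket r_corr ⇒ C5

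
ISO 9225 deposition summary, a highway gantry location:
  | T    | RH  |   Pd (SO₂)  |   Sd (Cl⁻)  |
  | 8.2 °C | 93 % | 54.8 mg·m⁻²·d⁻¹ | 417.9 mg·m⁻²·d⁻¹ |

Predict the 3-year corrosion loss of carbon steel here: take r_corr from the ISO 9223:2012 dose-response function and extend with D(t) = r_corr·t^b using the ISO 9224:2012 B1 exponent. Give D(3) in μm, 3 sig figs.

carbon steel: f(T) = +0.150·(T−10) [T≤10 °C] = -0.2700
  sulphur-dioxide contribution → 69.61 μm/a
  chloride contribution → 128.5 μm/a
  ⇒ r_corr(carbon steel) = 198.1 μm/a
Power-law: D(3) = r_corr · 3^0.523
  D(3) = 198.1 × 3^0.523 = 198.1 × 1.776 = 351.9 μm

D(3) = 352 μm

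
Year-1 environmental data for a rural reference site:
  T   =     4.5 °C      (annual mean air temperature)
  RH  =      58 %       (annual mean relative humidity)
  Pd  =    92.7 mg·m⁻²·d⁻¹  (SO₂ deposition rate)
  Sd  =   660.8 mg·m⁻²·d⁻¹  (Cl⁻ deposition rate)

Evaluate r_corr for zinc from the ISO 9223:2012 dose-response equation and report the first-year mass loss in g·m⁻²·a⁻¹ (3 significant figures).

zinc: f(T) = +0.038·(T−10) [T≤10 °C] = -0.2090
  Pd branch = 0.0129·Pd^0.44·e^(0.046·RH+f) = 1.107 μm/a
  Cl⁻ term: 0.0175·660.8^0.57·exp(0.008·58+0.085·4.5) = 1.652
  r_corr = 1.107 + 1.652 = 2.759 μm/a
Convert to mass loss: 2.759 μm/a × 7.14 g/cm³ = 19.7 g·m⁻²·a⁻¹

r_corr = 19.7 g·m⁻²·a⁻¹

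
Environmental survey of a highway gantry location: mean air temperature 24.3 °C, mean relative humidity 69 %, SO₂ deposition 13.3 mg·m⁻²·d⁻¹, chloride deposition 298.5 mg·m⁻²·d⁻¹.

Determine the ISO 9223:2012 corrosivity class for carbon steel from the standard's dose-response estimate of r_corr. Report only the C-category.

C5

carbon steel: T>10 °C ⇒ hinge -0.054·(24.3−10) = -0.7722
  sulphur-dioxide contribution → 12.48 μm/a
  chloride contribution → 89.97 μm/a
  total first-year rate 102.5 μm/a
Category bounds: 80…200 μm/a bracket r_corr ⇒ C5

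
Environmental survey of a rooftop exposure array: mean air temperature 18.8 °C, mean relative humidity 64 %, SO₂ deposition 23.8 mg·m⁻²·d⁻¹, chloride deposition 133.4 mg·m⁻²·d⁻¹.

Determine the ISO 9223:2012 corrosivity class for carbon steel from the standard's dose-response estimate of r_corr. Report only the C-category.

carbon steel: f(T) = -0.054·(T−10) [T>10 °C] = -0.4752
  Pd branch = 1.77·Pd^0.52·e^(0.02·RH+f) = 20.57 μm/a
  Sd branch = 0.102·Sd^0.62·e^(0.033·RH+0.04·T) = 37.15 μm/a
  sum: 20.57 + 37.15 → r_corr = 57.73 μm/a
57.7 μm/a falls in (50, 80] for carbon steel → category C4

C4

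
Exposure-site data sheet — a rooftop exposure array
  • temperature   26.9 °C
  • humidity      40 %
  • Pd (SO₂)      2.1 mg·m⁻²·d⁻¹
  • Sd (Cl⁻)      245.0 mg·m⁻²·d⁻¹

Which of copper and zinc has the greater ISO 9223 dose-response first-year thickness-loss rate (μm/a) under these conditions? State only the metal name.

zinc

copper: f(T) = -0.080·(T−10) [T>10 °C] = -1.3520
  sulphur-dioxide contribution → 0.01761 μm/a
  chloride contribution → 0.7139 μm/a
  total first-year rate 0.7315 μm/a
zinc: f(T) = -0.071·(T−10) [T>10 °C] = -1.1999
  sulphur-dioxide contribution → 0.03391 μm/a
  chloride contribution → 5.456 μm/a
  ⇒ r_corr(zinc) = 5.49 μm/a
Ordering by μm/a: zinc (5.49) > copper (0.731)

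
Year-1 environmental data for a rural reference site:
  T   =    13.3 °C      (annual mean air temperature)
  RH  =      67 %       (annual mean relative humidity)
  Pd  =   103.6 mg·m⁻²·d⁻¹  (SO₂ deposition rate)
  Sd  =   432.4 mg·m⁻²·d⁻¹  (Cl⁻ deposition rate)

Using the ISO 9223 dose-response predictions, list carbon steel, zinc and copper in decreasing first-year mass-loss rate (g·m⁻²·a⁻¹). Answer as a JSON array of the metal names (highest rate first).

["carbon steel", "zinc", "copper"]

carbon steel: T>10 °C ⇒ hinge -0.054·(13.3−10) = -0.1782
  Pd branch = 1.77·Pd^0.52·e^(0.02·RH+f) = 63.17 μm/a
  Sd branch = 0.102·Sd^0.62·e^(0.033·RH+0.04·T) = 68.25 μm/a
  sum: 63.17 + 68.25 → r_corr = 131.4 μm/a
  mass loss = 131.4 μm/a × 7.85 g/cm³ = 1032 g·m⁻²·a⁻¹
zinc: f(T) = -0.071·(T−10) [T>10 °C] = -0.2343
  SO₂ term: 0.0129·103.6^0.44·exp(0.046·67-0.2343) = 1.714
  Sd branch = 0.0175·Sd^0.57·e^(0.008·RH+0.085·T) = 2.946 μm/a
  r_corr = 1.714 + 2.946 = 4.66 μm/a
  mass loss = 4.66 μm/a × 7.14 g/cm³ = 33.28 g·m⁻²·a⁻¹
copper: T>10 °C ⇒ hinge -0.080·(13.3−10) = -0.2640
  SO₂ term: 0.0053·103.6^0.26·exp(0.059·67-0.2640) = 0.7086
  Cl⁻ term: 0.01025·432.4^0.27·exp(0.036·67+0.049·13.3) = 1.13
  r_corr = 0.7086 + 1.13 = 1.838 μm/a
  mass loss = 1.838 μm/a × 8.96 g/cm³ = 16.47 g·m⁻²·a⁻¹
Ordering by g·m⁻²·a⁻¹: carbon steel (1030) > zinc (33.3) > copper (16.5)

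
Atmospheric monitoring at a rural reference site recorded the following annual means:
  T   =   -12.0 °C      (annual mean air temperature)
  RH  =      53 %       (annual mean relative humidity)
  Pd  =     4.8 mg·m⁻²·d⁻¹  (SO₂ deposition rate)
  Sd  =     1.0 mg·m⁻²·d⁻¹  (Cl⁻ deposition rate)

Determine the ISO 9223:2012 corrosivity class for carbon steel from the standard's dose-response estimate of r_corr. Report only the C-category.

carbon steel: f(T) = +0.150·(T−10) [T≤10 °C] = -3.3000
  SO₂ term: 1.77·4.8^0.52·exp(0.02·53-3.3000) = 0.426
  Sd branch = 0.102·Sd^0.62·e^(0.033·RH+0.04·T) = 0.3628 μm/a
  r_corr = 0.426 + 0.3628 = 0.7888 μm/a
Category bounds: 0…1.3 μm/a bracket r_corr ⇒ C1

C1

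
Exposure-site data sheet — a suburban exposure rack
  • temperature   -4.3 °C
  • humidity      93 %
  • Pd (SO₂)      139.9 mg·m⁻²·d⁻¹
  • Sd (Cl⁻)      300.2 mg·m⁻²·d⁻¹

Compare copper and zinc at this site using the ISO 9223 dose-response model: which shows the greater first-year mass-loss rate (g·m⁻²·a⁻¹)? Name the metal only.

zinc

copper: f(T) = +0.126·(T−10) [T≤10 °C] = -1.8018
  Pd branch = 0.0053·Pd^0.26·e^(0.059·RH+f) = 0.7632 μm/a
  Cl⁻ term: 0.01025·300.2^0.27·exp(0.036·93+0.049·-4.3) = 1.102
  sum: 0.7632 + 1.102 → r_corr = 1.865 μm/a
  mass loss = 1.865 μm/a × 8.96 g/cm³ = 16.71 g·m⁻²·a⁻¹
zinc: f(T) = +0.038·(T−10) [T≤10 °C] = -0.5434
  Pd branch = 0.0129·Pd^0.44·e^(0.046·RH+f) = 4.75 μm/a
  Cl⁻ term: 0.0175·300.2^0.57·exp(0.008·93+0.085·-4.3) = 0.66
  sum: 4.75 + 0.66 → r_corr = 5.41 μm/a
  mass loss = 5.41 μm/a × 7.14 g/cm³ = 38.63 g·m⁻²·a⁻¹
Ordering by g·m⁻²·a⁻¹: zinc (38.6) > copper (16.7)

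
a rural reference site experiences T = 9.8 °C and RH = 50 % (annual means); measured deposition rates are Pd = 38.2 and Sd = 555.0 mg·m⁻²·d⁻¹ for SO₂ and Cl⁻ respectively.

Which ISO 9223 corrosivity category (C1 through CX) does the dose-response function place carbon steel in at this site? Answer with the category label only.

carbon steel: f(T) = +0.150·(T−10) [T≤10 °C] = -0.0300
  sulphur-dioxide contribution → 31.04 μm/a
  chloride contribution → 39.53 μm/a
  total first-year rate 70.57 μm/a
ISO 9223 Table 2 (carbon steel): 50 < 70.6 ≤ 80 μm/a ⇒ C4

C4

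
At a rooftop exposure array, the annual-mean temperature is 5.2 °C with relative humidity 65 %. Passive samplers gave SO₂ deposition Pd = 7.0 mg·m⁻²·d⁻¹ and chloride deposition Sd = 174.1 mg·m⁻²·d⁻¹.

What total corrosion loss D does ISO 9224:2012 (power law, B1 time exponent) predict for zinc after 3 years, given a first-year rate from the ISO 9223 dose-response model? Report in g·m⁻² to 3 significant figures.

D(3) = 23.9 g·m⁻²

zinc: f(T) = +0.038·(T−10) [T≤10 °C] = -0.1824
  SO₂ term: 0.0129·7.0^0.44·exp(0.046·65-0.1824) = 0.5032
  Sd branch = 0.0175·Sd^0.57·e^(0.008·RH+0.085·T) = 0.8671 μm/a
  sum: 0.5032 + 0.8671 → r_corr = 1.37 μm/a
Long-term exponent b (ISO 9224 Table 2, B1) = 0.813
  D(3) = 1.37 × 3^0.813 = 1.37 × 2.443 = 3.348 μm
  Mass loss = 3.348 μm × 7.14 g/cm³ = 23.9 g·m⁻²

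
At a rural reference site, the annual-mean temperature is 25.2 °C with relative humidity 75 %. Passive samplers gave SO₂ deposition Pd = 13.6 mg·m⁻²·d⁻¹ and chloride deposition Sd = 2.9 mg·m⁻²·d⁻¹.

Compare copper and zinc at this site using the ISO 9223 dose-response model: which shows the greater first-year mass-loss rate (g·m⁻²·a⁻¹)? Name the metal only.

copper

copper: T>10 °C ⇒ hinge -0.080·(25.2−10) = -1.2160
  Pd branch = 0.0053·Pd^0.26·e^(0.059·RH+f) = 0.2586 μm/a
  Sd branch = 0.01025·Sd^0.27·e^(0.036·RH+0.049·T) = 0.6989 μm/a
  sum: 0.2586 + 0.6989 → r_corr = 0.9575 μm/a
  mass loss = 0.9575 μm/a × 8.96 g/cm³ = 8.58 g·m⁻²·a⁻¹
zinc: f(T) = -0.071·(T−10) [T>10 °C] = -1.0792
  SO₂ term: 0.0129·13.6^0.44·exp(0.046·75-1.0792) = 0.4355
  Sd branch = 0.0175·Sd^0.57·e^(0.008·RH+0.085·T) = 0.4982 μm/a
  sum: 0.4355 + 0.4982 → r_corr = 0.9337 μm/a
  mass loss = 0.9337 μm/a × 7.14 g/cm³ = 6.667 g·m⁻²·a⁻¹
Ordering by g·m⁻²·a⁻¹: copper (8.58) > zinc (6.67)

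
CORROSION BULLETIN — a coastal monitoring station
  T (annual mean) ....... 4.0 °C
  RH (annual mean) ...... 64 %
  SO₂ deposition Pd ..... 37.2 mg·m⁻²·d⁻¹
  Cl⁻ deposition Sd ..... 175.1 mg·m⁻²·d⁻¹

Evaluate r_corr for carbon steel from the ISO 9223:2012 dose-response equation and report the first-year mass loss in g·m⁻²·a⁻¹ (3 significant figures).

carbon steel: f(T) = +0.150·(T−10) [T≤10 °C] = -0.9000
  SO₂ term: 1.77·37.2^0.52·exp(0.02·64-0.9000) = 16.97
  Cl⁻ term: 0.102·175.1^0.62·exp(0.033·64+0.04·4.0) = 24.33
  r_corr = 16.97 + 24.33 = 41.3 μm/a
Convert to mass loss: 41.3 μm/a × 7.85 g/cm³ = 324.2 g·m⁻²·a⁻¹

r_corr = 324 g·m⁻²·a⁻¹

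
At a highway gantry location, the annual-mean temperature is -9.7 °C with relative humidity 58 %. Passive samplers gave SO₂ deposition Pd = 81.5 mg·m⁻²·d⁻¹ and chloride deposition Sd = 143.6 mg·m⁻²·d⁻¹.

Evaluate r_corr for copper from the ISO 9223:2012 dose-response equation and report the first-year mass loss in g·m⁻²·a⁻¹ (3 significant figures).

copper: temperature factor f = +0.126·(-19.7) = -2.4822
  SO₂ term: 0.0053·81.5^0.26·exp(0.059·58-2.4822) = 0.04259
  Cl⁻ term: 0.01025·143.6^0.27·exp(0.036·58+0.049·-9.7) = 0.1966
  sum: 0.04259 + 0.1966 → r_corr = 0.2392 μm/a
Convert to mass loss: 0.2392 μm/a × 8.96 g/cm³ = 2.143 g·m⁻²·a⁻¹

r_corr = 2.14 g·m⁻²·a⁻¹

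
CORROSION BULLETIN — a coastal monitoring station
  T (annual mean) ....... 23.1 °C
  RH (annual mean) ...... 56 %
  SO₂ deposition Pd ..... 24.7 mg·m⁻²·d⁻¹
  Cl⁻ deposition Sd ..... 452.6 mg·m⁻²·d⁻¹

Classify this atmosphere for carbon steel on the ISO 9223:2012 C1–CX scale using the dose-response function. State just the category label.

C5

carbon steel: f(T) = -0.054·(T−10) [T>10 °C] = -0.7074
  Pd branch = 1.77·Pd^0.52·e^(0.02·RH+f) = 14.17 μm/a
  Sd branch = 0.102·Sd^0.62·e^(0.033·RH+0.04·T) = 72.28 μm/a
  r_corr = 14.17 + 72.28 = 86.45 μm/a
Category bounds: 80…200 μm/a bracket r_corr ⇒ C5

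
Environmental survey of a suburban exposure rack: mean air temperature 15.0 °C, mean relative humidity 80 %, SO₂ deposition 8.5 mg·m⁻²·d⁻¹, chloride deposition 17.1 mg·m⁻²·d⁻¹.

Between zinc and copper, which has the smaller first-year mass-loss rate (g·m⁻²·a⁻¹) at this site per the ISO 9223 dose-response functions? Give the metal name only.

zinc

zinc: f(T) = -0.071·(T−10) [T>10 °C] = -0.3550
  sulphur-dioxide contribution → 0.9195 μm/a
  chloride contribution → 0.5991 μm/a
  ⇒ r_corr(zinc) = 1.519 μm/a
  mass loss = 1.519 μm/a × 7.14 g/cm³ = 10.84 g·m⁻²·a⁻¹
copper: temperature factor f = -0.080·(5.0) = -0.4000
  sulphur-dioxide contribution → 0.6951 μm/a
  chloride contribution → 0.8196 μm/a
  ⇒ r_corr(copper) = 1.515 μm/a
  mass loss = 1.515 μm/a × 8.96 g/cm³ = 13.57 g·m⁻²·a⁻¹
Ordering by g·m⁻²·a⁻¹: copper (13.6) > zinc (10.8)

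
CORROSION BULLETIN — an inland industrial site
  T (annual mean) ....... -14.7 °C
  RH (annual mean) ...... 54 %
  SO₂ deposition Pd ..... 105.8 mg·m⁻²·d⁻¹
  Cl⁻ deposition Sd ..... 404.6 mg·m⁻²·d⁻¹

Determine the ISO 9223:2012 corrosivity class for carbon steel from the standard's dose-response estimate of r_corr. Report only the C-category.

C2

carbon steel: f(T) = +0.150·(T−10) [T≤10 °C] = -3.7050
  SO₂ term: 1.77·105.8^0.52·exp(0.02·54-3.7050) = 1.448
  Cl⁻ term: 0.102·404.6^0.62·exp(0.033·54+0.04·-14.7) = 13.92
  sum: 1.448 + 13.92 → r_corr = 15.36 μm/a
Category bounds: 1.3…25 μm/a bracket r_corr ⇒ C2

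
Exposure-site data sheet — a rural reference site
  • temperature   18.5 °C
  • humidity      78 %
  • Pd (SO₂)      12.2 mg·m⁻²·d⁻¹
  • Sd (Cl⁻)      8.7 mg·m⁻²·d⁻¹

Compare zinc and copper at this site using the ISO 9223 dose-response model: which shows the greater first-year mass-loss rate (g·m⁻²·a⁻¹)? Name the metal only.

copper

zinc: temperature factor f = -0.071·(8.5) = -0.6035
  sulphur-dioxide contribution → 0.7669 μm/a
  chloride contribution → 0.5401 μm/a
  ⇒ r_corr(zinc) = 1.307 μm/a
  mass loss = 1.307 μm/a × 7.14 g/cm³ = 9.332 g·m⁻²·a⁻¹
copper: f(T) = -0.080·(T−10) [T>10 °C] = -0.6800
  sulphur-dioxide contribution → 0.5129 μm/a
  chloride contribution → 0.7544 μm/a
  total first-year rate 1.267 μm/a
  mass loss = 1.267 μm/a × 8.96 g/cm³ = 11.35 g·m⁻²·a⁻¹
Ordering by g·m⁻²·a⁻¹: copper (11.4) > zinc (9.33)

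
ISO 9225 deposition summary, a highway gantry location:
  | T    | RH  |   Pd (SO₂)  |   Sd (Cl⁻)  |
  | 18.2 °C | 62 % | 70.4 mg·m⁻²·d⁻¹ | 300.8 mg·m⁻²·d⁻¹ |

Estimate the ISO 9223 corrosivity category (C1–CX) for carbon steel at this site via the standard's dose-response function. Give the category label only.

carbon steel: f(T) = -0.054·(T−10) [T>10 °C] = -0.4428
  sulphur-dioxide contribution → 35.89 μm/a
  chloride contribution → 56.22 μm/a
  total first-year rate 92.1 μm/a
ISO 9223 Table 2 (carbon steel): 80 < 92.1 ≤ 200 μm/a ⇒ C5

C5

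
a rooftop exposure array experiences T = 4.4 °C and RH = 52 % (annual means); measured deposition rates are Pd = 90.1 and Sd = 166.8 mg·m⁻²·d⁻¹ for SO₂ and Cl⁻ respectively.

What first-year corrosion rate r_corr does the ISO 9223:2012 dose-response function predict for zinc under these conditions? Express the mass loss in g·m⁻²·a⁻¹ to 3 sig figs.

r_corr = 11.0 g·m⁻²·a⁻¹

zinc: f(T) = +0.038·(T−10) [T≤10 °C] = -0.2128
  Pd branch = 0.0129·Pd^0.44·e^(0.046·RH+f) = 0.8262 μm/a
  Sd branch = 0.0175·Sd^0.57·e^(0.008·RH+0.085·T) = 0.7125 μm/a
  r_corr = 0.8262 + 0.7125 = 1.539 μm/a
Convert to mass loss: 1.539 μm/a × 7.14 g/cm³ = 10.99 g·m⁻²·a⁻¹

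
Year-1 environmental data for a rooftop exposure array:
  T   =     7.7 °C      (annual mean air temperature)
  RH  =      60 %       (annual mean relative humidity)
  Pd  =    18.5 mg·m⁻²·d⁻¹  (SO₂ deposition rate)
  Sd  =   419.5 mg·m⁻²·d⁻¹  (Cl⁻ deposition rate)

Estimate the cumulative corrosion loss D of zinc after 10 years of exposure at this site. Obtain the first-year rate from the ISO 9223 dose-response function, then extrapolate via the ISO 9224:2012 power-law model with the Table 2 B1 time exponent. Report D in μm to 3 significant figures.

zinc: T≤10 °C ⇒ hinge +0.038·(7.7−10) = -0.0874
  sulphur-dioxide contribution → 0.6743 μm/a
  chloride contribution → 1.701 μm/a
  ⇒ r_corr(zinc) = 2.375 μm/a
ISO 9224: D(t) = r_corr · t^b with b = 0.813 (zinc, B1)
  D(10) = 2.375 × 10^0.813 = 2.375 × 6.501 = 15.44 μm

D(10) = 15.4 μm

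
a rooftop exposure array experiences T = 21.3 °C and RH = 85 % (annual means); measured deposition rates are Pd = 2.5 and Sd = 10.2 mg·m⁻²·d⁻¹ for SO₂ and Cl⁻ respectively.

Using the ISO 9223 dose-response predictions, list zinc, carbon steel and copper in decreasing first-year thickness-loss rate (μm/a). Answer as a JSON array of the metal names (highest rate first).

zinc: temperature factor f = -0.071·(11.3) = -0.8023
  sulphur-dioxide contribution → 0.4319 μm/a
  chloride contribution → 0.7935 μm/a
  ⇒ r_corr(zinc) = 1.225 μm/a
carbon steel: f(T) = -0.054·(T−10) [T>10 °C] = -0.6102
  sulphur-dioxide contribution → 8.476 μm/a
  chloride contribution → 16.68 μm/a
  total first-year rate 25.15 μm/a
copper: T>10 °C ⇒ hinge -0.080·(21.3−10) = -0.9040
  sulphur-dioxide contribution → 0.4103 μm/a
  chloride contribution → 1.162 μm/a
  total first-year rate 1.572 μm/a
Ordering by μm/a: carbon steel (25.2) > copper (1.57) > zinc (1.23)

["carbon steel", "copper", "zinc"]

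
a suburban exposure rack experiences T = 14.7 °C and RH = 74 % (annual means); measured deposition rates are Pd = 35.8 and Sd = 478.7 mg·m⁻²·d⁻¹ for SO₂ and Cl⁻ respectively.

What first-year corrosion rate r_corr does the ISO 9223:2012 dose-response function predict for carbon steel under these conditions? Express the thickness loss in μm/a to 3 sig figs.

carbon steel: f(T) = -0.054·(T−10) [T>10 °C] = -0.2538
  SO₂ term: 1.77·35.8^0.52·exp(0.02·74-0.2538) = 38.77
  Cl⁻ term: 0.102·478.7^0.62·exp(0.033·74+0.04·14.7) = 96.86
  r_corr = 38.77 + 96.86 = 135.6 μm/a

r_corr = 136 μm/a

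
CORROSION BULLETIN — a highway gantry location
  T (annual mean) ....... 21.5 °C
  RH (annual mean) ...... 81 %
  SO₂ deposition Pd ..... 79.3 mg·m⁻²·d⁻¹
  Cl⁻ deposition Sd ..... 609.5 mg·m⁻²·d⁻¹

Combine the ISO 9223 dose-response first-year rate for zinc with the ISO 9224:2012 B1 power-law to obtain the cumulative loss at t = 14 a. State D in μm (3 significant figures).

zinc: T>10 °C ⇒ hinge -0.071·(21.5−10) = -0.8165
  sulphur-dioxide contribution → 1.621 μm/a
  chloride contribution → 8.046 μm/a
  ⇒ r_corr(zinc) = 9.667 μm/a
Power-law: D(14) = r_corr · 14^0.813
  D(14) = 9.667 × 14^0.813 = 9.667 × 8.547 = 82.62 μm

D(14) = 82.6 μm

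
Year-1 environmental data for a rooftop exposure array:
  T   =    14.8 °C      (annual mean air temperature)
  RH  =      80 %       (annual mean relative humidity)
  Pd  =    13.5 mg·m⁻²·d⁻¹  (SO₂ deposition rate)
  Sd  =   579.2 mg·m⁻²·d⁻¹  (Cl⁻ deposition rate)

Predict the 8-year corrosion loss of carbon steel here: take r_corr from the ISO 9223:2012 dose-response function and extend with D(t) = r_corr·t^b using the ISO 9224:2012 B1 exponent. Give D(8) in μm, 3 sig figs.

D(8) = 474 μm

carbon steel: T>10 °C ⇒ hinge -0.054·(14.8−10) = -0.2592
  SO₂ term: 1.77·13.5^0.52·exp(0.02·80-0.2592) = 26.18
  Sd branch = 0.102·Sd^0.62·e^(0.033·RH+0.04·T) = 133.4 μm/a
  r_corr = 26.18 + 133.4 = 159.6 μm/a
ISO 9224: D(t) = r_corr · t^b with b = 0.523 (carbon steel, B1)
  D(8) = 159.6 × 8^0.523 = 159.6 × 2.967 = 473.5 μm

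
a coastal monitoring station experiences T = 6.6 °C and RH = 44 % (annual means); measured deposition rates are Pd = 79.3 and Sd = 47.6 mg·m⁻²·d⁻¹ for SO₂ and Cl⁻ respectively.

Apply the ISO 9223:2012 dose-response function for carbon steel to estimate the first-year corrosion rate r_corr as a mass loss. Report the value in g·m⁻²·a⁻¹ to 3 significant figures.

carbon steel: f(T) = +0.150·(T−10) [T≤10 °C] = -0.5100
  sulphur-dioxide contribution → 24.9 μm/a
  chloride contribution → 6.223 μm/a
  ⇒ r_corr(carbon steel) = 31.13 μm/a
Convert to mass loss: 31.13 μm/a × 7.85 g/cm³ = 244.3 g·m⁻²·a⁻¹

r_corr = 244 g·m⁻²·a⁻¹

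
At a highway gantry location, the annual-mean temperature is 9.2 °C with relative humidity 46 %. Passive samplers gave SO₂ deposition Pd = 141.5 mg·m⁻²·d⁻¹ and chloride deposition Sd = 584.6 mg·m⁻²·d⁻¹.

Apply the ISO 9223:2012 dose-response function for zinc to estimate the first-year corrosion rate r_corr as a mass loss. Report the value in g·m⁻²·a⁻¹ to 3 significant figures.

r_corr = 21.5 g·m⁻²·a⁻¹

zinc: T≤10 °C ⇒ hinge +0.038·(9.2−10) = -0.0304
  sulphur-dioxide contribution → 0.9177 μm/a
  chloride contribution → 2.087 μm/a
  total first-year rate 3.005 μm/a
Convert to mass loss: 3.005 μm/a × 7.14 g/cm³ = 21.46 g·m⁻²·a⁻¹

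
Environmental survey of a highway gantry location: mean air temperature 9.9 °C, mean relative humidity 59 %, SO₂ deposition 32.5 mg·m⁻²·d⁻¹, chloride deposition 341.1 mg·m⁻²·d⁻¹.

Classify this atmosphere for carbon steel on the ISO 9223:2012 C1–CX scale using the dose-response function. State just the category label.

carbon steel: T≤10 °C ⇒ hinge +0.150·(9.9−10) = -0.0150
  sulphur-dioxide contribution → 34.68 μm/a
  chloride contribution → 39.49 μm/a
  ⇒ r_corr(carbon steel) = 74.18 μm/a
Category bounds: 50…80 μm/a bracket r_corr ⇒ C4

C4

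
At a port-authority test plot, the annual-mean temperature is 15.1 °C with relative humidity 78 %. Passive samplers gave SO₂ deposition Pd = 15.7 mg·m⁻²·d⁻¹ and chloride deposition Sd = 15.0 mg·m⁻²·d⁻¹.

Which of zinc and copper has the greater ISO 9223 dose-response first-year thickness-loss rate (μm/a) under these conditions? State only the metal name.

zinc

zinc: f(T) = -0.071·(T−10) [T>10 °C] = -0.3621
  Pd branch = 0.0129·Pd^0.44·e^(0.046·RH+f) = 1.091 μm/a
  Cl⁻ term: 0.0175·15.0^0.57·exp(0.008·78+0.085·15.1) = 0.5519
  sum: 1.091 + 0.5519 → r_corr = 1.643 μm/a
copper: T>10 °C ⇒ hinge -0.080·(15.1−10) = -0.4080
  SO₂ term: 0.0053·15.7^0.26·exp(0.059·78-0.4080) = 0.7189
  Cl⁻ term: 0.01025·15.0^0.27·exp(0.036·78+0.049·15.1) = 0.7398
  r_corr = 0.7189 + 0.7398 = 1.459 μm/a
Ordering by μm/a: zinc (1.64) > copper (1.46)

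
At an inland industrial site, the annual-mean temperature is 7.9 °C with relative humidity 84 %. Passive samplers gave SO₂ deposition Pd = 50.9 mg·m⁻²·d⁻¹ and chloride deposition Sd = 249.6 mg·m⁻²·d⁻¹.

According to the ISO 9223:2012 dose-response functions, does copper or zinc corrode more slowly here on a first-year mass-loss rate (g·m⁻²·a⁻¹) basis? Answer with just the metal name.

copper: temperature factor f = +0.126·(-2.1) = -0.2646
  Pd branch = 0.0053·Pd^0.26·e^(0.059·RH+f) = 1.605 μm/a
  Cl⁻ term: 0.01025·249.6^0.27·exp(0.036·84+0.049·7.9) = 1.378
  r_corr = 1.605 + 1.378 = 2.983 μm/a
  mass loss = 2.983 μm/a × 8.96 g/cm³ = 26.73 g·m⁻²·a⁻¹
zinc: T≤10 °C ⇒ hinge +0.038·(7.9−10) = -0.0798
  SO₂ term: 0.0129·50.9^0.44·exp(0.046·84-0.0798) = 3.199
  Cl⁻ term: 0.0175·249.6^0.57·exp(0.008·84+0.085·7.9) = 1.559
  sum: 3.199 + 1.559 → r_corr = 4.758 μm/a
  mass loss = 4.758 μm/a × 7.14 g/cm³ = 33.97 g·m⁻²·a⁻¹
Ordering by g·m⁻²·a⁻¹: zinc (34) > copper (26.7)

copper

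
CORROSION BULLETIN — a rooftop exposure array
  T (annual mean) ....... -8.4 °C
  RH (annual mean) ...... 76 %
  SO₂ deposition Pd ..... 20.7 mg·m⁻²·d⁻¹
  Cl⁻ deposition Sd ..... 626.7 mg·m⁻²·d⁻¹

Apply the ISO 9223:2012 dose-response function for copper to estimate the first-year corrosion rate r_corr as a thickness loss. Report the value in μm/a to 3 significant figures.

r_corr = 0.698 μm/a

copper: f(T) = +0.126·(T−10) [T≤10 °C] = -2.3184
  SO₂ term: 0.0053·20.7^0.26·exp(0.059·76-2.3184) = 0.1016
  Sd branch = 0.01025·Sd^0.27·e^(0.036·RH+0.049·T) = 0.5962 μm/a
  sum: 0.1016 + 0.5962 → r_corr = 0.6978 μm/a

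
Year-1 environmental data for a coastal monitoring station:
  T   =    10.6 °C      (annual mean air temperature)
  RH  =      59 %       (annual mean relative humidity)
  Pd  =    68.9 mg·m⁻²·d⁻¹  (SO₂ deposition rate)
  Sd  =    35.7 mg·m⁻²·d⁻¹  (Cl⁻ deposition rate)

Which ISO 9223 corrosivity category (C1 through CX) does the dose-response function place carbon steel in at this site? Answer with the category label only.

C4

carbon steel: T>10 °C ⇒ hinge -0.054·(10.6−10) = -0.0324
  Pd branch = 1.77·Pd^0.52·e^(0.02·RH+f) = 50.38 μm/a
  Sd branch = 0.102·Sd^0.62·e^(0.033·RH+0.04·T) = 10.02 μm/a
  r_corr = 50.38 + 10.02 = 60.4 μm/a
60.4 μm/a falls in (50, 80] for carbon steel → category C4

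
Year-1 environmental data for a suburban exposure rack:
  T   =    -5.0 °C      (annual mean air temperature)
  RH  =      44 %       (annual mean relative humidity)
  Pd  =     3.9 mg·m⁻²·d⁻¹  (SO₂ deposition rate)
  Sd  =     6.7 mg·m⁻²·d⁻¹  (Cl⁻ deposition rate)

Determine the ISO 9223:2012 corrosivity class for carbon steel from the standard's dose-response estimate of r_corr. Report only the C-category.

C2

carbon steel: T≤10 °C ⇒ hinge +0.150·(-5.0−10) = -2.2500
  SO₂ term: 1.77·3.9^0.52·exp(0.02·44-2.2500) = 0.9127
  Cl⁻ term: 0.102·6.7^0.62·exp(0.033·44+0.04·-5.0) = 1.16
  r_corr = 0.9127 + 1.16 = 2.073 μm/a
ISO 9223 Table 2 (carbon steel): 1.3 < 2.07 ≤ 25 μm/a ⇒ C2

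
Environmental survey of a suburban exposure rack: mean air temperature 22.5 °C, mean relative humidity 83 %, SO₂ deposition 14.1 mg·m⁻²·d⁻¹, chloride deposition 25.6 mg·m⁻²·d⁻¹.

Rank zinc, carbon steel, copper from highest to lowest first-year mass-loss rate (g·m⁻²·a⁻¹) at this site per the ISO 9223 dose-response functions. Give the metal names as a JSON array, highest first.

zinc: T>10 °C ⇒ hinge -0.071·(22.5−10) = -0.8875
  Pd branch = 0.0129·Pd^0.44·e^(0.046·RH+f) = 0.7744 μm/a
  Sd branch = 0.0175·Sd^0.57·e^(0.008·RH+0.085·T) = 1.461 μm/a
  r_corr = 0.7744 + 1.461 = 2.236 μm/a
  mass loss = 2.236 μm/a × 7.14 g/cm³ = 15.96 g·m⁻²·a⁻¹
carbon steel: f(T) = -0.054·(T−10) [T>10 °C] = -0.6750
  SO₂ term: 1.77·14.1^0.52·exp(0.02·83-0.6750) = 18.76
  Sd branch = 0.102·Sd^0.62·e^(0.033·RH+0.04·T) = 28.98 μm/a
  sum: 18.76 + 28.98 → r_corr = 47.75 μm/a
  mass loss = 47.75 μm/a × 7.85 g/cm³ = 374.8 g·m⁻²·a⁻¹
copper: f(T) = -0.080·(T−10) [T>10 °C] = -1.0000
  SO₂ term: 0.0053·14.1^0.26·exp(0.059·83-1.0000) = 0.5194
  Cl⁻ term: 0.01025·25.6^0.27·exp(0.036·83+0.049·22.5) = 1.47
  r_corr = 0.5194 + 1.47 = 1.99 μm/a
  mass loss = 1.99 μm/a × 8.96 g/cm³ = 17.83 g·m⁻²·a⁻¹
Ordering by g·m⁻²·a⁻¹: carbon steel (375) > copper (17.8) > zinc (16)

["carbon steel", "copper", "zinc"]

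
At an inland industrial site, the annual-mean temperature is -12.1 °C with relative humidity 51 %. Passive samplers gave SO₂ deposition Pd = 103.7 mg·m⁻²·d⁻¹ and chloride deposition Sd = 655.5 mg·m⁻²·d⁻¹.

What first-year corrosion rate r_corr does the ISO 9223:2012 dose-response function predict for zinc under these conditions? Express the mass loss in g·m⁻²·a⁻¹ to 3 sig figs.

r_corr = 5.91 g·m⁻²·a⁻¹

zinc: T≤10 °C ⇒ hinge +0.038·(-12.1−10) = -0.8398
  SO₂ term: 0.0129·103.7^0.44·exp(0.046·51-0.8398) = 0.4484
  Sd branch = 0.0175·Sd^0.57·e^(0.008·RH+0.085·T) = 0.3793 μm/a
  sum: 0.4484 + 0.3793 → r_corr = 0.8277 μm/a
Convert to mass loss: 0.8277 μm/a × 7.14 g/cm³ = 5.91 g·m⁻²·a⁻¹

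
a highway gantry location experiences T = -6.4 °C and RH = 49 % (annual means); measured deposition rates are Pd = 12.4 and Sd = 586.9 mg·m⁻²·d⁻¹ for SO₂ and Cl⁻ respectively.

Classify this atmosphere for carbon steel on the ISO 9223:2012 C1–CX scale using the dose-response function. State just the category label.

carbon steel: temperature factor f = +0.150·(-16.4) = -2.4600
  sulphur-dioxide contribution → 1.492 μm/a
  chloride contribution → 20.71 μm/a
  ⇒ r_corr(carbon steel) = 22.2 μm/a
Category bounds: 1.3…25 μm/a bracket r_corr ⇒ C2

C2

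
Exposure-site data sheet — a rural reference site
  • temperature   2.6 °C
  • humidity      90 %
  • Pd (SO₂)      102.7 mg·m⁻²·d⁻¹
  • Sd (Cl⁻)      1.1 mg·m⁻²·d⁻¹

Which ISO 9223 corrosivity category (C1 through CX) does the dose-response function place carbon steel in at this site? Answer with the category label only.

C3

carbon steel: f(T) = +0.150·(T−10) [T≤10 °C] = -1.1100
  Pd branch = 1.77·Pd^0.52·e^(0.02·RH+f) = 39.23 μm/a
  Sd branch = 0.102·Sd^0.62·e^(0.033·RH+0.04·T) = 2.34 μm/a
  r_corr = 39.23 + 2.34 = 41.57 μm/a
Category bounds: 25…50 μm/a bracket r_corr ⇒ C3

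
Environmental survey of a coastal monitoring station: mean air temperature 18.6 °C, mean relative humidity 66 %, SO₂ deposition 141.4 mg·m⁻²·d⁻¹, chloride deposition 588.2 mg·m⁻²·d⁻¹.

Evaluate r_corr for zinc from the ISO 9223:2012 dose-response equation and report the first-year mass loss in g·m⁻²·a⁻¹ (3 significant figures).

r_corr = 48.2 g·m⁻²·a⁻¹

zinc: temperature factor f = -0.071·(8.6) = -0.6106
  Pd branch = 0.0129·Pd^0.44·e^(0.046·RH+f) = 1.289 μm/a
  Cl⁻ term: 0.0175·588.2^0.57·exp(0.008·66+0.085·18.6) = 5.465
  sum: 1.289 + 5.465 → r_corr = 6.754 μm/a
Convert to mass loss: 6.754 μm/a × 7.14 g/cm³ = 48.22 g·m⁻²·a⁻¹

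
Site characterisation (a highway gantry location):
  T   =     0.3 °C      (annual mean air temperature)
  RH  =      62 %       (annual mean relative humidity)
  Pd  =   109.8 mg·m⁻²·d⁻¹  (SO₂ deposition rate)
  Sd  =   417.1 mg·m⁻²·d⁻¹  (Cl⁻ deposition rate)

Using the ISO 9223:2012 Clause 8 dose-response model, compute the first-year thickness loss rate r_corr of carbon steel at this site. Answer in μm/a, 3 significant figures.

r_corr = 50.1 μm/a

carbon steel: T≤10 °C ⇒ hinge +0.150·(0.3−10) = -1.4550
  sulphur-dioxide contribution → 16.43 μm/a
  chloride contribution → 33.65 μm/a
  ⇒ r_corr(carbon steel) = 50.08 μm/a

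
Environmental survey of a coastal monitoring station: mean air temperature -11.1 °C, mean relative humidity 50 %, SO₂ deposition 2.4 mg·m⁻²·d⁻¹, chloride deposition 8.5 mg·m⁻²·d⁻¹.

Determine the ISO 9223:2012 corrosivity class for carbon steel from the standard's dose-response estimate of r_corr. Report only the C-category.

C2

carbon steel: temperature factor f = +0.150·(-21.1) = -3.1650
  sulphur-dioxide contribution → 0.3202 μm/a
  chloride contribution → 1.284 μm/a
  ⇒ r_corr(carbon steel) = 1.604 μm/a
Category bounds: 1.3…25 μm/a bracket r_corr ⇒ C2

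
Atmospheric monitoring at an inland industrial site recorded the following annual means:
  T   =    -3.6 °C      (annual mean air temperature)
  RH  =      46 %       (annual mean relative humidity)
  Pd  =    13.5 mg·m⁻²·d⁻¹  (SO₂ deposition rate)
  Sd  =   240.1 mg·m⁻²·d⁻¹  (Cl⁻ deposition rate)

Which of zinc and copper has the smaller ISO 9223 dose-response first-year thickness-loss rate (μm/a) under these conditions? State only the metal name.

copper

zinc: f(T) = +0.038·(T−10) [T≤10 °C] = -0.5168
  Pd branch = 0.0129·Pd^0.44·e^(0.046·RH+f) = 0.2007 μm/a
  Sd branch = 0.0175·Sd^0.57·e^(0.008·RH+0.085·T) = 0.4234 μm/a
  r_corr = 0.2007 + 0.4234 = 0.6241 μm/a
copper: T≤10 °C ⇒ hinge +0.126·(-3.6−10) = -1.7136
  Pd branch = 0.0053·Pd^0.26·e^(0.059·RH+f) = 0.02836 μm/a
  Sd branch = 0.01025·Sd^0.27·e^(0.036·RH+0.049·T) = 0.1977 μm/a
  r_corr = 0.02836 + 0.1977 = 0.2261 μm/a
Ordering by μm/a: zinc (0.624) > copper (0.226)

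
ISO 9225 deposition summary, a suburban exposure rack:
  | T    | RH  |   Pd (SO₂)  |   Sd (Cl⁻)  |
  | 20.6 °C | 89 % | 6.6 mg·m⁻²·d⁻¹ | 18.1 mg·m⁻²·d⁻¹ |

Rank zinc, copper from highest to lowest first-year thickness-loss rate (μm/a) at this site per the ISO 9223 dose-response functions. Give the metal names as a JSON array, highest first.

zinc: f(T) = -0.071·(T−10) [T>10 °C] = -0.7526
  sulphur-dioxide contribution → 0.8363 μm/a
  chloride contribution → 1.07 μm/a
  ⇒ r_corr(zinc) = 1.907 μm/a
copper: T>10 °C ⇒ hinge -0.080·(20.6−10) = -0.8480
  sulphur-dioxide contribution → 0.7072 μm/a
  chloride contribution → 1.514 μm/a
  total first-year rate 2.221 μm/a
Ordering by μm/a: copper (2.22) > zinc (1.91)

["copper", "zinc"]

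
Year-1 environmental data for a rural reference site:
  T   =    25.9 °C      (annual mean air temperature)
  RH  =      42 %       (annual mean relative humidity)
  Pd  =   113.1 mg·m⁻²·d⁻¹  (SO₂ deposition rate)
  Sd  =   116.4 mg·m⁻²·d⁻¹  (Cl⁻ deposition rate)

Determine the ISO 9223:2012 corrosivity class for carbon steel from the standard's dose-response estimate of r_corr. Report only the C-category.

C3

carbon steel: temperature factor f = -0.054·(15.9) = -0.8586
  SO₂ term: 1.77·113.1^0.52·exp(0.02·42-0.8586) = 20.31
  Sd branch = 0.102·Sd^0.62·e^(0.033·RH+0.04·T) = 21.95 μm/a
  sum: 20.31 + 21.95 → r_corr = 42.26 μm/a
ISO 9223 Table 2 (carbon steel): 25 < 42.3 ≤ 50 μm/a ⇒ C3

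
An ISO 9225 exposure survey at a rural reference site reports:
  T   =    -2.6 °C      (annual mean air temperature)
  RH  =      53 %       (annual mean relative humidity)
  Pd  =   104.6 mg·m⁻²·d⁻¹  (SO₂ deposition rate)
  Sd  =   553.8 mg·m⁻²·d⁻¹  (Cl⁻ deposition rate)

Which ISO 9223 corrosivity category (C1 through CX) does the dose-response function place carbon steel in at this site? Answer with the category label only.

C3

carbon steel: temperature factor f = +0.150·(-12.6) = -1.8900
  sulphur-dioxide contribution → 8.663 μm/a
  chloride contribution → 26.54 μm/a
  total first-year rate 35.2 μm/a
35.2 μm/a falls in (25, 50] for carbon steel → category C3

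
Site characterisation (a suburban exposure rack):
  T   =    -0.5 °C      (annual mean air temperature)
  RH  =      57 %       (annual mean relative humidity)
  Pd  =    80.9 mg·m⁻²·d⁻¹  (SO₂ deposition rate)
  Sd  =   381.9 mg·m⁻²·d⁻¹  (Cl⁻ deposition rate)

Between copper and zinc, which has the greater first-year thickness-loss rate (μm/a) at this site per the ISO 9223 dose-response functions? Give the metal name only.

copper: f(T) = +0.126·(T−10) [T≤10 °C] = -1.3230
  SO₂ term: 0.0053·80.9^0.26·exp(0.059·57-1.3230) = 0.1277
  Cl⁻ term: 0.01025·381.9^0.27·exp(0.036·57+0.049·-0.5) = 0.3876
  r_corr = 0.1277 + 0.3876 = 0.5153 μm/a
zinc: f(T) = +0.038·(T−10) [T≤10 °C] = -0.3990
  SO₂ term: 0.0129·80.9^0.44·exp(0.046·57-0.3990) = 0.8232
  Cl⁻ term: 0.0175·381.9^0.57·exp(0.008·57+0.085·-0.5) = 0.784
  sum: 0.8232 + 0.784 → r_corr = 1.607 μm/a
Ordering by μm/a: zinc (1.61) > copper (0.515)

zinc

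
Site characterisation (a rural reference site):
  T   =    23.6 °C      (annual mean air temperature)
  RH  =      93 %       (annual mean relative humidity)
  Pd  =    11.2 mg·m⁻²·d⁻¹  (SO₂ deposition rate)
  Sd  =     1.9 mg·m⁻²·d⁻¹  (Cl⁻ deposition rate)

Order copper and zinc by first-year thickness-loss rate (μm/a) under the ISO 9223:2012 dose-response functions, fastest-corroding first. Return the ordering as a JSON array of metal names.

["copper", "zinc"]

copper: f(T) = -0.080·(T−10) [T>10 °C] = -1.0880
  Pd branch = 0.0053·Pd^0.26·e^(0.059·RH+f) = 0.8082 μm/a
  Cl⁻ term: 0.01025·1.9^0.27·exp(0.036·93+0.049·23.6) = 1.102
  r_corr = 0.8082 + 1.102 = 1.91 μm/a
zinc: f(T) = -0.071·(T−10) [T>10 °C] = -0.9656
  Pd branch = 0.0129·Pd^0.44·e^(0.046·RH+f) = 1.025 μm/a
  Sd branch = 0.0175·Sd^0.57·e^(0.008·RH+0.085·T) = 0.3947 μm/a
  sum: 1.025 + 0.3947 → r_corr = 1.42 μm/a
Ordering by μm/a: copper (1.91) > zinc (1.42)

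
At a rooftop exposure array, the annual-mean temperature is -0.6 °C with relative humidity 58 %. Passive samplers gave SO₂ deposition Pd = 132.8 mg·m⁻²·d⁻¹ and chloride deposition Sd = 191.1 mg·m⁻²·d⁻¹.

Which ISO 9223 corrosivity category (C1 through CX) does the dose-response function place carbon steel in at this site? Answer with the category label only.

carbon steel: temperature factor f = +0.150·(-10.6) = -1.5900
  SO₂ term: 1.77·132.8^0.52·exp(0.02·58-1.5900) = 14.63
  Cl⁻ term: 0.102·191.1^0.62·exp(0.033·58+0.04·-0.6) = 17.53
  sum: 14.63 + 17.53 → r_corr = 32.16 μm/a
32.2 μm/a falls in (25, 50] for carbon steel → category C3

C3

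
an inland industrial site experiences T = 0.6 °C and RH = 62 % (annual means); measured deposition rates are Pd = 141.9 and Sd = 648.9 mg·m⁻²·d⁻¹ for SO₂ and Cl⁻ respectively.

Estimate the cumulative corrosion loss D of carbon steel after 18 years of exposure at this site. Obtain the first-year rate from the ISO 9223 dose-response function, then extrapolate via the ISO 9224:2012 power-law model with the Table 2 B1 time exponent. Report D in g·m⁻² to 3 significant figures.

carbon steel: temperature factor f = +0.150·(-9.4) = -1.4100
  Pd branch = 1.77·Pd^0.52·e^(0.02·RH+f) = 19.64 μm/a
  Cl⁻ term: 0.102·648.9^0.62·exp(0.033·62+0.04·0.6) = 44.79
  r_corr = 19.64 + 44.79 = 64.43 μm/a
Long-term exponent b (ISO 9224 Table 2, B1) = 0.523
  D(18) = 64.43 × 18^0.523 = 64.43 × 4.534 = 292.1 μm
  Mass loss = 292.1 μm × 7.85 g/cm³ = 2293 g·m⁻²

D(18) = 2.29e+03 g·m⁻²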